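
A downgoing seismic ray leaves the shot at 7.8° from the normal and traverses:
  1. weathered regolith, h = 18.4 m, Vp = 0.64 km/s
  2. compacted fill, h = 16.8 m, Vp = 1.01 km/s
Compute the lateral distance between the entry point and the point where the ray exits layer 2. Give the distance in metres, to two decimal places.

6.20 m

Ray parameter p = sin 7.8° / 0.64 km/s = 2.1206e-01 s/km.
Layer 1: θ = 7.80°; offset = 18.4·tan 7.80° = 2.5205 m.
Layer 2: sin θ = p·1.01 = 0.2142 → θ = 12.37°; offset = 16.8·tan 12.37° = 3.6836 m.
Total horizontal offset = 6.2041 m.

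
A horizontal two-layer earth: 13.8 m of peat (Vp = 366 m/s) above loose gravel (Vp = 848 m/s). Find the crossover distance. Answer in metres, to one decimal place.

x_cross = 2h·√((V₂+V₁)/(V₂−V₁)).
(V₂+V₁)/(V₂−V₁) = (848+366)/(848−366) = 2.5187; √ = 1.5870.
x_cross = 2·13.8·1.5870 = 43.80 m.

43.8 m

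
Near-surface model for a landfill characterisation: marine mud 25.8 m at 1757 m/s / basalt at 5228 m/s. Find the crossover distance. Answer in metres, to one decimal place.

73.2 m

θ_c = arcsin(1757/5228) = 19.64°, so cos θ_c = 0.9418 and tᵢ = 2h cos θ_c/V₁ = 0.0277 s.
At crossover x/V₁ = x/V₂ + tᵢ ⇒ x = tᵢ/(1/V₁ − 1/V₂) = 0.02766/(5.6915e-04 − 1.9128e-04) = 73.20 m.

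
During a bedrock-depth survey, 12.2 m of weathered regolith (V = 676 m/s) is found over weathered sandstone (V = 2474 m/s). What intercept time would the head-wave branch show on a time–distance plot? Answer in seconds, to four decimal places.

0.0347 s

tᵢ = 2h·√(V₂²−V₁²)/(V₁V₂).
√(V₂²−V₁²) = √(2474²−676²) = 2379.9 m/s.
tᵢ = 2·12.2·2379.9/(676·2474) = 0.03472 s.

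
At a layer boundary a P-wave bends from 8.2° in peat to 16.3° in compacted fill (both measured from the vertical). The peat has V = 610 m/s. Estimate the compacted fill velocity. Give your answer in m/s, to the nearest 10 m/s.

1200 m/s

sin 8.2° = 0.1426; sin 16.3° = 0.2807.
V₂ = V₁·(sin θ₂/sin θ₁) = 610·(0.2807/0.1426) = 1200.36 m/s.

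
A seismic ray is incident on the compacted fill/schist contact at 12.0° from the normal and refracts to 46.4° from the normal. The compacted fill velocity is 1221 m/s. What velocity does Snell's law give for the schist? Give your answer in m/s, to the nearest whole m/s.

Snell's law: sin 12.0°/V₁ = sin 46.4°/V₂.
V₂ = V₁·sin 46.4°/sin 12.0° = 1221 × 3.4831 = 4252.83 m/s.

4253 m/s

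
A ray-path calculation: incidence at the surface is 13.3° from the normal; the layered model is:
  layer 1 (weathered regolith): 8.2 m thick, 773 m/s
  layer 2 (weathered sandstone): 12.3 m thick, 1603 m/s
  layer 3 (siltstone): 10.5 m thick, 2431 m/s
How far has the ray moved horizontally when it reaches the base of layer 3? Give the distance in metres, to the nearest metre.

Apply Snell's law at each interface; in layer i the horizontal offset is hᵢ·tan θᵢ.
Layer 1: θ = 13.30°; offset = 8.2·tan 13.30° = 1.938 m.
Layer 2: sin θ = 1603·sin 13.3°/773 = 0.4771, θ = 28.49°; offset = 12.3·tan 28.49° = 6.677 m.
Layer 3: sin θ = 2431·sin 13.3°/773 = 0.7235, θ = 46.34°; offset = 10.5·tan 46.34° = 11.004 m.
Σ offsets = 19.619 m.

20 m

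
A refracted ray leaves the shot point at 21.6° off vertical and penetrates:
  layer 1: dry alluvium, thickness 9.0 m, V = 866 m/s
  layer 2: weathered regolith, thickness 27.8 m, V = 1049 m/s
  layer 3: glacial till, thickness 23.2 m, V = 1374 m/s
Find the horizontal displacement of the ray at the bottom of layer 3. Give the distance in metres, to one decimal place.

34.1 m

Apply Snell's law at each interface; in layer i the horizontal offset is hᵢ·tan θᵢ.
Layer 1: θ = 21.60°; offset = 9.0·tan 21.60° = 3.563 m.
Layer 2: sin θ = 1049·sin 21.6°/866 = 0.4459, θ = 26.48°; offset = 27.8·tan 26.48° = 13.850 m.
Layer 3: sin θ = 1374·sin 21.6°/866 = 0.5841, θ = 35.74°; offset = 23.2·tan 35.74° = 16.694 m.
Total horizontal offset = 34.107 m.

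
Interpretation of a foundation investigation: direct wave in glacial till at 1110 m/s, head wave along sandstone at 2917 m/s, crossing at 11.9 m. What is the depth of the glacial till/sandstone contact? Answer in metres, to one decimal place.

h = (x_cross/2)·√((V₂−V₁)/(V₂+V₁)).
(V₂−V₁)/(V₂+V₁) = (2917−1110)/(2917+1110) = 0.4487; √ = 0.6699.
h = (11.9/2)·0.6699 = 3.99 m.

4.0 m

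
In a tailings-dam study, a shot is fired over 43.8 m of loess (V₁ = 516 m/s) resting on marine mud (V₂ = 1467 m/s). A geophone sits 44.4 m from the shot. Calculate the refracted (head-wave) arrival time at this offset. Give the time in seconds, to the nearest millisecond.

t = x/V₂ + 2h·√(V₂²−V₁²)/(V₁V₂).
√(V₂²−V₁²) = √(1467²−516²) = 1373.3 m/s; delay term = 2·43.8·1373.3/(516·1467) = 0.15892 s.
t = 44.4/1467 + 0.15892 = 0.18918 s.

0.189 s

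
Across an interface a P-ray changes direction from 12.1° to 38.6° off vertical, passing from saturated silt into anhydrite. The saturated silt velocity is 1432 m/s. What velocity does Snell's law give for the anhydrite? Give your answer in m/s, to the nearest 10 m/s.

sin 12.1° = 0.2096; sin 38.6° = 0.6239.
V₂ = V₁·(sin θ₂/sin θ₁) = 1432·(0.6239/0.2096) = 4262.01 m/s.

4260 m/s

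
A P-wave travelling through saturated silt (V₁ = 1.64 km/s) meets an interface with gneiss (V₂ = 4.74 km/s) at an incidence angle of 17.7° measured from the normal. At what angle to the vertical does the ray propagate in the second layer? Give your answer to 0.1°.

61.5°

Snell's law: sin θ₂ = (V₂/V₁)·sin θ₁ = (4.74/1.64)·sin 17.7° = 0.8787.
θ₂ = arcsin 0.8787 = 61.49° from the normal.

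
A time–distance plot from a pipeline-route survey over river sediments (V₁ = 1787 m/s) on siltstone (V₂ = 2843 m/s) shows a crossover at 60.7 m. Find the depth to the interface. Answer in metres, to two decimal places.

h = (x_cross/2)·√((V₂−V₁)/(V₂+V₁)).
(V₂−V₁)/(V₂+V₁) = (2843−1787)/(2843+1787) = 0.2281; √ = 0.4776.
h = (60.7/2)·0.4776 = 14.49 m.

14.49 m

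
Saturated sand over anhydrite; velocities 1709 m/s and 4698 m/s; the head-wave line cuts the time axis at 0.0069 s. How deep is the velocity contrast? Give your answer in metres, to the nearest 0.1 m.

h = tᵢ·V₁·V₂ / (2·√(V₂²−V₁²)).
√(V₂²−V₁²) = √(4698² − 1709²) = 4376.1 m/s.
h = 0.0069 s × 1709 × 4698 / (2 × 4376.1) = 6.33 m.

6.3 m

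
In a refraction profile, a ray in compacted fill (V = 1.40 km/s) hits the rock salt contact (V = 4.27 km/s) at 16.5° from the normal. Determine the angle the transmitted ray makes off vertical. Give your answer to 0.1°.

60.0°

sin θ₁/V₁ = sin θ₂/V₂ ⇒ sin θ₂ = 4.27·sin 16.5°/1.40 = 4.27·0.2840/1.40 = 0.8662.
θ₂ = arcsin 0.8662 = 60.03° from the normal.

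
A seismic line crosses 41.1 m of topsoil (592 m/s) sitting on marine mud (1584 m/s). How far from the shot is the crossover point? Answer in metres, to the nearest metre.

122 m

x_cross = 2h·√((V₂+V₁)/(V₂−V₁)).
(V₂+V₁)/(V₂−V₁) = (1584+592)/(1584−592) = 2.1935; √ = 1.4811.
x_cross = 2·41.1·1.4811 = 121.74 m.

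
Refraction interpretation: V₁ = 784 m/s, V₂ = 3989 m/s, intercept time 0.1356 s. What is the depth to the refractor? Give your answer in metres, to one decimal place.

54.2 m

θ_c = arcsin(784/3989) = 11.33°; cos θ_c = 0.9805.
tᵢ = 2h cos θ_c/V₁ ⇒ h = tᵢ·V₁/(2 cos θ_c) = 0.1356·784/(2·0.9805) = 54.21 m.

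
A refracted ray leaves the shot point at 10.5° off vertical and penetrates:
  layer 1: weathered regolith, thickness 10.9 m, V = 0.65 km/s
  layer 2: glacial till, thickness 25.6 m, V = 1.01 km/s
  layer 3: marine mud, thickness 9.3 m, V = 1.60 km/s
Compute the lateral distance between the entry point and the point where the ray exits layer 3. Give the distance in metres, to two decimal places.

14.25 m

Apply Snell's law at each interface; in layer i the horizontal offset is hᵢ·tan θᵢ.
Layer 1: θ = 10.50°; offset = 10.9·tan 10.50° = 2.0202 m.
Layer 2: sin θ = 1.01·sin 10.5°/0.65 = 0.2832, θ = 16.45°; offset = 25.6·tan 16.45° = 7.5584 m.
Layer 3: sin θ = 1.60·sin 10.5°/0.65 = 0.4486, θ = 26.65°; offset = 9.3·tan 26.65° = 4.6678 m.
Σ offsets = 14.2464 m.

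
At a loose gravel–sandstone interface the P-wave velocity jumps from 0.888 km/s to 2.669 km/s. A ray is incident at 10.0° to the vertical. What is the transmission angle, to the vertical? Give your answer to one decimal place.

sin θ₁/V₁ = sin θ₂/V₂ ⇒ sin θ₂ = 2.669·sin 10.0°/0.888 = 2.669·0.1736/0.888 = 0.5219.
θ₂ = arcsin 0.5219 = 31.46° from the normal.

31.5°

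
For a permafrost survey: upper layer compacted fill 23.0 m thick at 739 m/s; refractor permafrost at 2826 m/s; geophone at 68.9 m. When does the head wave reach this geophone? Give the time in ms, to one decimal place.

84.5 ms

t = x/V₂ + 2h·√(V₂²−V₁²)/(V₁V₂).
√(V₂²−V₁²) = √(2826²−739²) = 2727.7 m/s; delay term = 2·23.0·2727.7/(739·2826) = 0.06008 s.
t = 68.9/2826 + 0.06008 = 0.08446 s.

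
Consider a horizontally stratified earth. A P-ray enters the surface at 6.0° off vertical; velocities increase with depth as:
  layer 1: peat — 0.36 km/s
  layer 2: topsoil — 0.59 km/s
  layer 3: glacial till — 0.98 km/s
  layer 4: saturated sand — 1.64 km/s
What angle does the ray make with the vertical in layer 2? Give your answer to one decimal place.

9.9°

Snell's law across each interface conserves sin θ / V, so sin θ_2 = V_2·sin θ₁/V₁.
sin θ_2 = 0.59 × sin 6.0° / 0.36 = 0.1713.
θ_2 = 9.86° from the vertical.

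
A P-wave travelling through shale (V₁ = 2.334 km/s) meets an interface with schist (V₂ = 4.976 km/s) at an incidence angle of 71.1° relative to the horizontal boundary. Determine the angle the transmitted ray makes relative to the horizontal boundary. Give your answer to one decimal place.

46.3°

Convert to the normal: θ₁ = 90° − 71.1° = 18.9°.
Snell's law: sin θ₂ = (V₂/V₁)·sin θ₁ = (4.976/2.334)·sin 18.9° = 0.6906.
θ₂ = arcsin 0.6906 = 43.68° from the normal.
From the interface: 90° − 43.68° = 46.32°.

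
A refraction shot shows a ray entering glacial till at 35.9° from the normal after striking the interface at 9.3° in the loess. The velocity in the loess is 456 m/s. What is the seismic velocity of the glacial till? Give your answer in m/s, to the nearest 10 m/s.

Snell's law: sin 9.3°/V₁ = sin 35.9°/V₂.
V₂ = V₁·sin 35.9°/sin 9.3° = 456 × 3.6285 = 1654.58 m/s.

1650 m/s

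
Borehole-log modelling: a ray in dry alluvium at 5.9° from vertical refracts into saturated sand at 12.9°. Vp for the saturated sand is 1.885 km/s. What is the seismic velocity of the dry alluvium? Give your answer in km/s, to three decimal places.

0.868 km/s

sin 5.9° = 0.1028; sin 12.9° = 0.2233.
V₁ = V₂·(sin θ₁/sin θ₂) = 1.885·(0.1028/0.2233) = 0.868 km/s.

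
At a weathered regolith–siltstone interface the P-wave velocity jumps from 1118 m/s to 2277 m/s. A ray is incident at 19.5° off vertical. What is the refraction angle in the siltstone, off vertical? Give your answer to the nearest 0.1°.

sin θ₁/V₁ = sin θ₂/V₂ ⇒ sin θ₂ = 2277·sin 19.5°/1118 = 2277·0.3338/1118 = 0.6799.
θ₂ = arcsin 0.6799 = 42.83° from the normal.

42.8°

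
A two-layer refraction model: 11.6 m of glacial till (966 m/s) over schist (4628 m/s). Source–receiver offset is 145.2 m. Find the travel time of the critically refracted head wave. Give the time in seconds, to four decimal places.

0.0549 s

θ_c = arcsin(V₁/V₂) = arcsin(966/4628) = 12.05°, cos θ_c = 0.9780.
Intercept time tᵢ = 2h cos θ_c / V₁ = 2·11.6·0.9780/966 = 0.02349 s.
t = x/V₂ + tᵢ = 145.2/4628 + 0.02349 = 0.05486 s.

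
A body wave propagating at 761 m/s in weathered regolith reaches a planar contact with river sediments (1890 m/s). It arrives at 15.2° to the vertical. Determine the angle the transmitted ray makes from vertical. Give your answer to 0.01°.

40.63°

Snell's law: sin θ₂ = (V₂/V₁)·sin θ₁ = (1890/761)·sin 15.2° = 0.6512.
θ₂ = sin⁻¹(0.6512) = 40.63° (from vertical).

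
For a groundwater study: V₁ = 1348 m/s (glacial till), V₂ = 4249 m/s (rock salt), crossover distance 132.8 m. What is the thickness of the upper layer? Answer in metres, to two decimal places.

h = (x_cross/2)·√((V₂−V₁)/(V₂+V₁)).
(V₂−V₁)/(V₂+V₁) = (4249−1348)/(4249+1348) = 0.5183; √ = 0.7199.
h = (132.8/2)·0.7199 = 47.80 m.

47.80 m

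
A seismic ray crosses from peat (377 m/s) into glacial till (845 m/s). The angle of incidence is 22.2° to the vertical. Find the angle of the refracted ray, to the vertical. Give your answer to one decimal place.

57.9°

Snell's law: sin θ₂ = (V₂/V₁)·sin θ₁ = (845/377)·sin 22.2° = 0.8469.
θ₂ = arcsin 0.8469 = 57.87° from the normal.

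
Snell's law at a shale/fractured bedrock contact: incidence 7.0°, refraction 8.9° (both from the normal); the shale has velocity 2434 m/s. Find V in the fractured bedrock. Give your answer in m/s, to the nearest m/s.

3090 m/s

Snell's law: sin 7.0°/V₁ = sin 8.9°/V₂.
V₂ = V₁·sin 8.9°/sin 7.0° = 2434 × 1.2695 = 3089.91 m/s.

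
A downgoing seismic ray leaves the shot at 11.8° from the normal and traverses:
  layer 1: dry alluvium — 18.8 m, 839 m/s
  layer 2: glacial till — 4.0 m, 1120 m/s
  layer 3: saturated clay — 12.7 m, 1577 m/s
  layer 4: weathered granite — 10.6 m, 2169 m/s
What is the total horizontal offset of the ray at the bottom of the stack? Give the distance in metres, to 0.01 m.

Apply Snell's law at each interface; in layer i the horizontal offset is hᵢ·tan θᵢ.
Layer 1: θ = 11.80°; offset = 18.8·tan 11.80° = 3.9275 m.
Layer 2: sin θ = 1120·sin 11.8°/839 = 0.2730, θ = 15.84°; offset = 4.0·tan 15.84° = 1.1351 m.
Layer 3: sin θ = 1577·sin 11.8°/839 = 0.3844, θ = 22.60°; offset = 12.7·tan 22.60° = 5.2878 m.
Layer 4: sin θ = 2169·sin 11.8°/839 = 0.5287, θ = 31.92°; offset = 10.6·tan 31.92° = 6.6019 m.
Summing the layer offsets gives 16.9522 m.

16.95 m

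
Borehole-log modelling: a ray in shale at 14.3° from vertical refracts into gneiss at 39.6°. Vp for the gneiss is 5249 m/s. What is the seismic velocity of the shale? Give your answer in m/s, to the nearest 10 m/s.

2030 m/s

Snell's law: sin 14.3°/V₁ = sin 39.6°/V₂.
V₁ = V₂·sin 14.3°/sin 39.6° = 5249 × 0.3875 = 2033.96 m/s.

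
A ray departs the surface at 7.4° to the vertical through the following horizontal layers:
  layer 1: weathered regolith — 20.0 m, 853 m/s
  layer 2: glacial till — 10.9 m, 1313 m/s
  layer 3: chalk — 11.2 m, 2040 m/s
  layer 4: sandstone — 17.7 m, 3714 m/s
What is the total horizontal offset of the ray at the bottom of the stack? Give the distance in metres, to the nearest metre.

p = sin θ₁/V₁ = sin 7.4°/853 = 1.5099e-04 s/m is conserved through the stack.
Layer 1: θ = 7.40°; offset = 20.0·tan 7.40° = 2.598 m.
Layer 2: sin θ = p·1313 = 0.1983 → θ = 11.43°; offset = 10.9·tan 11.43° = 2.205 m.
Layer 3: sin θ = p·2040 = 0.3080 → θ = 17.94°; offset = 11.2·tan 17.94° = 3.626 m.
Layer 4: sin θ = p·3714 = 0.5608 → θ = 34.11°; offset = 17.7·tan 34.11° = 11.988 m.
Total horizontal offset = 20.417 m.

20 m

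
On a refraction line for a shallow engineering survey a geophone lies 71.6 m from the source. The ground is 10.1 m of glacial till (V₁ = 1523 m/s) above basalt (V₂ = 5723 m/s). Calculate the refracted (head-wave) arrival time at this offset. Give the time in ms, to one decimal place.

t = x/V₂ + 2h·√(V₂²−V₁²)/(V₁V₂).
√(V₂²−V₁²) = √(5723²−1523²) = 5516.6 m/s; delay term = 2·10.1·5516.6/(1523·5723) = 0.01279 s.
t = 71.6/5723 + 0.01279 = 0.02530 s.

25.3 ms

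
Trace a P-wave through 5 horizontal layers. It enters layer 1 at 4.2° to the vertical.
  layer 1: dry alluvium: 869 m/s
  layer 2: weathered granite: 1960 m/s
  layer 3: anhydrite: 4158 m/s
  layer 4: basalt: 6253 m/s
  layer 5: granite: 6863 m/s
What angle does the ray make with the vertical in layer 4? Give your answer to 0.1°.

31.8°

Snell's law across each interface conserves sin θ / V, so sin θ_4 = V_4·sin θ₁/V₁.
sin θ_4 = 6253 × sin 4.2° / 869 = 0.5270.
θ_4 = 31.80° from the vertical.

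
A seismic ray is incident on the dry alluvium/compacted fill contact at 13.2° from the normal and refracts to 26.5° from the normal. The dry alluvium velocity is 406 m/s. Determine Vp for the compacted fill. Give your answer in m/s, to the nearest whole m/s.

sin 13.2° = 0.2284; sin 26.5° = 0.4462.
V₂ = V₁·(sin θ₂/sin θ₁) = 406·(0.4462/0.2284) = 793.32 m/s.

793 m/s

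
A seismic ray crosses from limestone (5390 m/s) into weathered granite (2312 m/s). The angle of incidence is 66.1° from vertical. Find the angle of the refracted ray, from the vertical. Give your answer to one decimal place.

23.1°

sin θ₁/V₁ = sin θ₂/V₂ ⇒ sin θ₂ = 2312·sin 66.1°/5390 = 2312·0.9143/5390 = 0.3922.
θ₂ = sin⁻¹(0.3922) = 23.09° (from vertical).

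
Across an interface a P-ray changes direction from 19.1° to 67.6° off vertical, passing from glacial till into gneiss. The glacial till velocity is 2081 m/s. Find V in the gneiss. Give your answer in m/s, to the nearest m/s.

sin 19.1° = 0.3272; sin 67.6° = 0.9245.
V₂ = V₁·(sin θ₂/sin θ₁) = 2081·(0.9245/0.3272) = 5879.81 m/s.

5880 m/s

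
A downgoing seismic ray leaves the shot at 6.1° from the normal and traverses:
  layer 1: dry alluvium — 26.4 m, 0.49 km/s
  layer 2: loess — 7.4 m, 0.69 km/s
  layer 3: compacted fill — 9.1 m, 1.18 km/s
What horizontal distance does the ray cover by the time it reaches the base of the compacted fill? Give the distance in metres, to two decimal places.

6.35 m

Ray parameter p = sin 6.1° / 0.49 km/s = 2.1687e-01 s/km.
Layer 1: θ = 6.10°; offset = 26.4·tan 6.10° = 2.8213 m.
Layer 2: sin θ = p·0.69 = 0.1496 → θ = 8.61°; offset = 7.4·tan 8.61° = 1.1199 m.
Layer 3: sin θ = p·1.18 = 0.2559 → θ = 14.83°; offset = 9.1·tan 14.83° = 2.4089 m.
Total horizontal offset = 6.3502 m.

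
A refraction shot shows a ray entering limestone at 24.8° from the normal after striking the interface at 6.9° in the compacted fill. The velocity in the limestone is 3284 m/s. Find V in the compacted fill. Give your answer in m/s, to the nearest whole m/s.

941 m/s

sin 6.9° = 0.1201; sin 24.8° = 0.4195.
V₁ = V₂·(sin θ₁/sin θ₂) = 3284·(0.1201/0.4195) = 940.58 m/s.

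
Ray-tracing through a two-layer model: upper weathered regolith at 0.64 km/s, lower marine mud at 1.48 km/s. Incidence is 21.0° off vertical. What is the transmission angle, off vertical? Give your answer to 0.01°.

Snell's law: sin θ₂ = (V₂/V₁)·sin θ₁ = (1.48/0.64)·sin 21.0° = 0.8287.
θ₂ = arcsin 0.8287 = 55.97° from the normal.

55.97°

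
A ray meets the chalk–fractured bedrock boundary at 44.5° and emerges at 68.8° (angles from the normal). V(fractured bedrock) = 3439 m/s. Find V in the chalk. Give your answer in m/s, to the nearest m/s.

2585 m/s

sin 44.5° = 0.7009; sin 68.8° = 0.9323.
V₁ = V₂·(sin θ₁/sin θ₂) = 3439·(0.7009/0.9323) = 2585.40 m/s.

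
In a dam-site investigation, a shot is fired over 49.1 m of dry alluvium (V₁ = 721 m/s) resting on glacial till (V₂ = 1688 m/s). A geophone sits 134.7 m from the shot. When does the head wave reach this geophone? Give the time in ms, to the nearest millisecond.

t = x/V₂ + 2h·√(V₂²−V₁²)/(V₁V₂).
√(V₂²−V₁²) = √(1688²−721²) = 1526.3 m/s; delay term = 2·49.1·1526.3/(721·1688) = 0.12315 s.
t = 134.7/1688 + 0.12315 = 0.20295 s.

203 ms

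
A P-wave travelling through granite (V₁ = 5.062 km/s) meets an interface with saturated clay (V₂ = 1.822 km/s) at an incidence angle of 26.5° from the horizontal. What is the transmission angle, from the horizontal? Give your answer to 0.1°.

Angle from the normal: 90° − 26.5° = 63.5°.
Snell's law: sin θ₂ = (V₂/V₁)·sin θ₁ = (1.822/5.062)·sin 63.5° = 0.3221.
θ₂ = arcsin 0.3221 = 18.79° from the normal.
From the interface: 90° − 18.79° = 71.21°.

71.2°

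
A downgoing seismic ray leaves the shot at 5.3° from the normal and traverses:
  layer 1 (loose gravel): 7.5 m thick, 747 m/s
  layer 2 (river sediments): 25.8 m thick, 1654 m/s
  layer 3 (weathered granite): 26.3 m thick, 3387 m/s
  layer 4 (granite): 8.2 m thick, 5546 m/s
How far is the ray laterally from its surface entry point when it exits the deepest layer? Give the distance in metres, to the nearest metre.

26 m

Apply Snell's law at each interface; in layer i the horizontal offset is hᵢ·tan θᵢ.
Layer 1: θ = 5.30°; offset = 7.5·tan 5.30° = 0.696 m.
Layer 2: sin θ = 1654·sin 5.3°/747 = 0.2045, θ = 11.80°; offset = 25.8·tan 11.80° = 5.391 m.
Layer 3: sin θ = 3387·sin 5.3°/747 = 0.4188, θ = 24.76°; offset = 26.3·tan 24.76° = 12.130 m.
Layer 4: sin θ = 5546·sin 5.3°/747 = 0.6858, θ = 43.30°; offset = 8.2·tan 43.30° = 7.727 m.
Σ offsets = 25.943 m.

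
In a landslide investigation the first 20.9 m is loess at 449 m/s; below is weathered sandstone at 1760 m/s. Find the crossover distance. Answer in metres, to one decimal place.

θ_c = arcsin(449/1760) = 14.78°, so cos θ_c = 0.9669 and tᵢ = 2h cos θ_c/V₁ = 0.0900 s.
At crossover x/V₁ = x/V₂ + tᵢ ⇒ x = tᵢ/(1/V₁ − 1/V₂) = 0.09002/(2.2272e-03 − 5.6818e-04) = 54.26 m.

54.3 m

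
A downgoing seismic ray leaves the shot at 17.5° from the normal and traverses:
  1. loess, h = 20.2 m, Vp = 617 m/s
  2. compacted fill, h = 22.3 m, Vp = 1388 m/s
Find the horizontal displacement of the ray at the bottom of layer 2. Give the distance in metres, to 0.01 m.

Ray parameter p = sin 17.5° / 617 m/s = 4.8737e-04 s/m.
Layer 1: θ = 17.50°; offset = 20.2·tan 17.50° = 6.3690 m.
Layer 2: sin θ = p·1388 = 0.6765 → θ = 42.57°; offset = 22.3·tan 42.57° = 20.4830 m.
Σ offsets = 26.8520 m.

26.85 m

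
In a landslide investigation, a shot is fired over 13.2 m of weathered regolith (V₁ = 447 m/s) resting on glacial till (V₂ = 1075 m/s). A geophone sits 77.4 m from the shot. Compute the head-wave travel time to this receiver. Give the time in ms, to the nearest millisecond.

126 ms

θ_c = arcsin(V₁/V₂) = arcsin(447/1075) = 24.57°, cos θ_c = 0.9094.
Intercept time tᵢ = 2h cos θ_c / V₁ = 2·13.2·0.9094/447 = 0.05371 s.
t = x/V₂ + tᵢ = 77.4/1075 + 0.05371 = 0.12571 s.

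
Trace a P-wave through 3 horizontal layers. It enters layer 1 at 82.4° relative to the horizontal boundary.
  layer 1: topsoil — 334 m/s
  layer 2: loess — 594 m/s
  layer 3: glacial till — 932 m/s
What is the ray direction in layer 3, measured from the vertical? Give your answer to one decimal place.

From the normal: θ₁ = 90° − 82.4° = 7.6°.
Ray parameter p = sin 7.6° / 334 = 3.9598e-04 s/m.
sin θ_3 = p·V_3 = 3.9598e-04 × 932 = 0.3691.
θ_3 = 21.66° from the vertical.

21.7°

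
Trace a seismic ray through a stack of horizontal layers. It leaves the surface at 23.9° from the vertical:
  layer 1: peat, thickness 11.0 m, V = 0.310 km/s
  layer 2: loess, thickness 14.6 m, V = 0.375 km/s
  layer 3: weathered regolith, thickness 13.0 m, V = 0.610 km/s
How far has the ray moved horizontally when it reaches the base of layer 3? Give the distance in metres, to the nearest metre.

Ray parameter p = sin 23.9° / 0.310 km/s = 1.3069e+00 s/km.
Layer 1: θ = 23.90°; offset = 11.0·tan 23.90° = 4.875 m.
Layer 2: sin θ = p·0.375 = 0.4901 → θ = 29.35°; offset = 14.6·tan 29.35° = 8.209 m.
Layer 3: sin θ = p·0.610 = 0.7972 → θ = 52.86°; offset = 13.0·tan 52.86° = 17.167 m.
Total horizontal offset = 30.250 m.

30 m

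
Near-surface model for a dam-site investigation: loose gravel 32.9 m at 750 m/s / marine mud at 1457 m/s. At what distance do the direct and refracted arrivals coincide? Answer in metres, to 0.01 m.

116.26 m

θ_c = arcsin(750/1457) = 30.98°, so cos θ_c = 0.8573 and tᵢ = 2h cos θ_c/V₁ = 0.0752 s.
At crossover x/V₁ = x/V₂ + tᵢ ⇒ x = tᵢ/(1/V₁ − 1/V₂) = 0.07522/(1.3333e-03 − 6.8634e-04) = 116.26 m.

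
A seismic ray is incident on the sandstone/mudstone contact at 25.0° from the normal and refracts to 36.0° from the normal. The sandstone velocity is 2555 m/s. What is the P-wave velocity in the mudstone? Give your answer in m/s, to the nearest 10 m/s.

3550 m/s

Snell's law: sin 25.0°/V₁ = sin 36.0°/V₂.
V₂ = V₁·sin 36.0°/sin 25.0° = 2555 × 1.3908 = 3553.54 m/s.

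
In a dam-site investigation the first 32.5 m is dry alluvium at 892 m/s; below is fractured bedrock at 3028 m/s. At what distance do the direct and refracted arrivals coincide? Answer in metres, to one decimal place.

88.1 m

θ_c = arcsin(892/3028) = 17.13°, so cos θ_c = 0.9556 and tᵢ = 2h cos θ_c/V₁ = 0.0696 s.
At crossover x/V₁ = x/V₂ + tᵢ ⇒ x = tᵢ/(1/V₁ − 1/V₂) = 0.06964/(1.1211e-03 − 3.3025e-04) = 88.06 m.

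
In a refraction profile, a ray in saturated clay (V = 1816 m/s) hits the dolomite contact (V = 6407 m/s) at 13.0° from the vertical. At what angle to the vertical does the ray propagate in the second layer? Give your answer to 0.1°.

52.5°

sin θ₁/V₁ = sin θ₂/V₂ ⇒ sin θ₂ = 6407·sin 13.0°/1816 = 6407·0.2250/1816 = 0.7936.
θ₂ = sin⁻¹(0.7936) = 52.53° (from vertical).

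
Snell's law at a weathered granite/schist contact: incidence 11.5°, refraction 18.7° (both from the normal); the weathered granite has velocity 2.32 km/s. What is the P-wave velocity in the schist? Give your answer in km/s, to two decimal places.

3.73 km/s

sin 11.5° = 0.1994; sin 18.7° = 0.3206.
V₂ = V₁·(sin θ₂/sin θ₁) = 2.32·(0.3206/0.1994) = 3.73 km/s.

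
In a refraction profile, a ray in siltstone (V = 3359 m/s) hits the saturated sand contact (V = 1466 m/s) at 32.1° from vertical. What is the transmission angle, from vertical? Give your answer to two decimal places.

sin θ₁/V₁ = sin θ₂/V₂ ⇒ sin θ₂ = 1466·sin 32.1°/3359 = 1466·0.5314/3359 = 0.2319.
θ₂ = sin⁻¹(0.2319) = 13.41° (from vertical).

13.41°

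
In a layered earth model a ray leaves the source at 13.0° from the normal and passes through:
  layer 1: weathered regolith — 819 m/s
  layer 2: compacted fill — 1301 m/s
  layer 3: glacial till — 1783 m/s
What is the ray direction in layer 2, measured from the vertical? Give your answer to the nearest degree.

21°

Ray parameter p = sin 13.0° / 819 = 2.7467e-04 s/m.
sin θ_2 = p·V_2 = 2.7467e-04 × 1301 = 0.3573.
θ_2 = arcsin 0.3573 = 20.94°.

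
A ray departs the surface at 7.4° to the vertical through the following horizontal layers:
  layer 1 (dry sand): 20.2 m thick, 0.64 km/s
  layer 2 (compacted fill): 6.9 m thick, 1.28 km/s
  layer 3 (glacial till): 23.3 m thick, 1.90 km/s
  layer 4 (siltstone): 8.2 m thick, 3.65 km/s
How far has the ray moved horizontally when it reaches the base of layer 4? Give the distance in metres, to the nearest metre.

Ray parameter p = sin 7.4° / 0.64 km/s = 2.0124e-01 s/km.
Layer 1: θ = 7.40°; offset = 20.2·tan 7.40° = 2.624 m.
Layer 2: sin θ = p·1.28 = 0.2576 → θ = 14.93°; offset = 6.9·tan 14.93° = 1.839 m.
Layer 3: sin θ = p·1.90 = 0.3824 → θ = 22.48°; offset = 23.3·tan 22.48° = 9.642 m.
Layer 4: sin θ = p·3.65 = 0.7345 → θ = 47.27°; offset = 8.2·tan 47.27° = 8.876 m.
Σ offsets = 22.981 m.

23 m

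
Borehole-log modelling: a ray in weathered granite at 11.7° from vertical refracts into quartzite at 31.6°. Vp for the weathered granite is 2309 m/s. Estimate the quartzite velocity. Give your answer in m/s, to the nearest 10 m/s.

Snell's law: sin 11.7°/V₁ = sin 31.6°/V₂.
V₂ = V₁·sin 31.6°/sin 11.7° = 2309 × 2.5839 = 5966.27 m/s.

5970 m/s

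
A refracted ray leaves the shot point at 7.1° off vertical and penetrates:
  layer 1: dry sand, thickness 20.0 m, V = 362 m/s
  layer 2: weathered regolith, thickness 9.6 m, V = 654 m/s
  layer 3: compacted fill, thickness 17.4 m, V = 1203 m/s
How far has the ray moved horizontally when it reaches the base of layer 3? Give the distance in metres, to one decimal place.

12.5 m

Ray parameter p = sin 7.1° / 362 m/s = 3.4144e-04 s/m.
Layer 1: θ = 7.10°; offset = 20.0·tan 7.10° = 2.491 m.
Layer 2: sin θ = p·654 = 0.2233 → θ = 12.90°; offset = 9.6·tan 12.90° = 2.199 m.
Layer 3: sin θ = p·1203 = 0.4108 → θ = 24.25°; offset = 17.4·tan 24.25° = 7.839 m.
Total horizontal offset = 12.529 m.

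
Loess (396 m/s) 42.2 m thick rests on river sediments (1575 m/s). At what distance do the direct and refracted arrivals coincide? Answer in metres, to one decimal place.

109.1 m

x_cross = 2h·√((V₂+V₁)/(V₂−V₁)).
(V₂+V₁)/(V₂−V₁) = (1575+396)/(1575−396) = 1.6718; √ = 1.2930.
x_cross = 2·42.2·1.2930 = 109.13 m.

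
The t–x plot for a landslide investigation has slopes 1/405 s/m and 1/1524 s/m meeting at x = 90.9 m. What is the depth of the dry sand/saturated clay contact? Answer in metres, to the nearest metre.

h = (x_cross/2)·√((V₂−V₁)/(V₂+V₁)).
(V₂−V₁)/(V₂+V₁) = (1524−405)/(1524+405) = 0.5801; √ = 0.7616.
h = (90.9/2)·0.7616 = 34.62 m.

35 m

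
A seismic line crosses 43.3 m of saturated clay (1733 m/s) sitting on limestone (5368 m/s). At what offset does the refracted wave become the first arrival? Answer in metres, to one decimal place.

θ_c = arcsin(1733/5368) = 18.83°, so cos θ_c = 0.9465 and tᵢ = 2h cos θ_c/V₁ = 0.0473 s.
At crossover x/V₁ = x/V₂ + tᵢ ⇒ x = tᵢ/(1/V₁ − 1/V₂) = 0.04730/(5.7703e-04 − 1.8629e-04) = 121.04 m.

121.0 m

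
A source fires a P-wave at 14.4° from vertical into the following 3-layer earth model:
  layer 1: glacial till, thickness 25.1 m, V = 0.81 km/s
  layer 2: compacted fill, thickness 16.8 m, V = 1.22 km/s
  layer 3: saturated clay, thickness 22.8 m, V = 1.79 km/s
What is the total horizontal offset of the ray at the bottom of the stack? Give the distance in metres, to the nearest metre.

28 m

Apply Snell's law at each interface; in layer i the horizontal offset is hᵢ·tan θᵢ.
Layer 1: θ = 14.40°; offset = 25.1·tan 14.40° = 6.445 m.
Layer 2: sin θ = 1.22·sin 14.4°/0.81 = 0.3746, θ = 22.00°; offset = 16.8·tan 22.00° = 6.787 m.
Layer 3: sin θ = 1.79·sin 14.4°/0.81 = 0.5496, θ = 33.34°; offset = 22.8·tan 33.34° = 14.998 m.
Summing the layer offsets gives 28.230 m.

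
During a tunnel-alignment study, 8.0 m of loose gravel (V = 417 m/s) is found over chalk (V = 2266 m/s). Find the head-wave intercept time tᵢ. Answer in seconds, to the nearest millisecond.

0.038 s

θ_c = arcsin(V₁/V₂) = arcsin(417/2266) = 10.60°; cos θ_c = 0.9829.
tᵢ = 2h·cos θ_c / V₁ = 2·8.0·0.9829 / 417 = 0.03771 s.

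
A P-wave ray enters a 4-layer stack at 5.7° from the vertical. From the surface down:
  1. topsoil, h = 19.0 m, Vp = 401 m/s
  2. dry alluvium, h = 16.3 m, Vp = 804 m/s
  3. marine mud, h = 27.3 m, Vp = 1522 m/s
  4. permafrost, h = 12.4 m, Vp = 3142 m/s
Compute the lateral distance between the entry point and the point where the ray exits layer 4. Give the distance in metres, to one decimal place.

31.7 m

Apply Snell's law at each interface; in layer i the horizontal offset is hᵢ·tan θᵢ.
Layer 1: θ = 5.70°; offset = 19.0·tan 5.70° = 1.896 m.
Layer 2: sin θ = 804·sin 5.7°/401 = 0.1991, θ = 11.49°; offset = 16.3·tan 11.49° = 3.312 m.
Layer 3: sin θ = 1522·sin 5.7°/401 = 0.3770, θ = 22.15°; offset = 27.3·tan 22.15° = 11.111 m.
Layer 4: sin θ = 3142·sin 5.7°/401 = 0.7782, θ = 51.10°; offset = 12.4·tan 51.10° = 15.366 m.
Total horizontal offset = 31.686 m.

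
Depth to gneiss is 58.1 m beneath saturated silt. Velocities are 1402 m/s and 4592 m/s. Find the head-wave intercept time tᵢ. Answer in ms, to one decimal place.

78.9 ms

tᵢ = 2h·√(V₂²−V₁²)/(V₁V₂).
√(V₂²−V₁²) = √(4592²−1402²) = 4372.7 m/s.
tᵢ = 2·58.1·4372.7/(1402·4592) = 0.07892 s.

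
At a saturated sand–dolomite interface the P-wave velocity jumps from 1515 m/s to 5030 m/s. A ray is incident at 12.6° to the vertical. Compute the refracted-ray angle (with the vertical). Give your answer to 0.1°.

46.4°

sin θ₁/V₁ = sin θ₂/V₂ ⇒ sin θ₂ = 5030·sin 12.6°/1515 = 5030·0.2181/1515 = 0.7243.
θ₂ = arcsin 0.7243 = 46.41° from the normal.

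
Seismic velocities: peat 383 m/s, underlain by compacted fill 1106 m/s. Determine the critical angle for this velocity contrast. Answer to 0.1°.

At critical incidence the refracted ray runs along the interface (θ₂ = 90°), so sin θ_c = V₁/V₂.
θ_c = arcsin(383/1106) = arcsin 0.3463 = 20.26°.

20.3°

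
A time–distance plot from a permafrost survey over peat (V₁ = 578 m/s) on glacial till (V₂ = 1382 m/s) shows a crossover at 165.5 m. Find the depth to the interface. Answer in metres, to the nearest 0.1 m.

53.0 m

x_cross = 2h·√((V₂+V₁)/(V₂−V₁)) → h = x_cross / (2·√((V₂+V₁)/(V₂−V₁))).
√((V₂+V₁)/(V₂−V₁)) = √((1382+578)/(1382−578)) = 1.5613.
h = 165.5 / (2·1.5613) = 53.00 m.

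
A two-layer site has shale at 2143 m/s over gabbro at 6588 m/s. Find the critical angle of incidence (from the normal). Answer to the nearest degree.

19°

At critical incidence the refracted ray runs along the interface (θ₂ = 90°), so sin θ_c = V₁/V₂.
θ_c = arcsin(2143/6588) = arcsin 0.3253 = 18.98°.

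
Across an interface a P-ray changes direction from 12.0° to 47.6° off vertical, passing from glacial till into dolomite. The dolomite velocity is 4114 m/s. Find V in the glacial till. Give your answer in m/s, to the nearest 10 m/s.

1160 m/s

sin 12.0° = 0.2079; sin 47.6° = 0.7385.
V₁ = V₂·(sin θ₁/sin θ₂) = 4114·(0.2079/0.7385) = 1158.29 m/s.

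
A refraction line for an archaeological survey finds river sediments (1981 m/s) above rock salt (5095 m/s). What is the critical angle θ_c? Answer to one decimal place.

At critical incidence the refracted ray runs along the interface (θ₂ = 90°), so sin θ_c = V₁/V₂.
θ_c = arcsin(1981/5095) = arcsin 0.3888 = 22.88°.

22.9°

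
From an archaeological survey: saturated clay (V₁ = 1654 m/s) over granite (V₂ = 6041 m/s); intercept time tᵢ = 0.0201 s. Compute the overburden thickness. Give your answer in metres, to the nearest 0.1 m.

h = tᵢ·V₁·V₂ / (2·√(V₂²−V₁²)).
√(V₂²−V₁²) = √(6041² − 1654²) = 5810.2 m/s.
h = 0.0201 s × 1654 × 6041 / (2 × 5810.2) = 17.28 m.

17.3 m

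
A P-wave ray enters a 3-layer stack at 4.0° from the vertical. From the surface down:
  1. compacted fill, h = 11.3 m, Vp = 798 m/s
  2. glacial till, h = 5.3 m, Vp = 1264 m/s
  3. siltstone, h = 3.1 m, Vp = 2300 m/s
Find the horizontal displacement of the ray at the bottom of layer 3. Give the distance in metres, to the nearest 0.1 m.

2.0 m

Apply Snell's law at each interface; in layer i the horizontal offset is hᵢ·tan θᵢ.
Layer 1: θ = 4.00°; offset = 11.3·tan 4.00° = 0.790 m.
Layer 2: sin θ = 1264·sin 4.0°/798 = 0.1105, θ = 6.34°; offset = 5.3·tan 6.34° = 0.589 m.
Layer 3: sin θ = 2300·sin 4.0°/798 = 0.2011, θ = 11.60°; offset = 3.1·tan 11.60° = 0.636 m.
Total horizontal offset = 2.016 m.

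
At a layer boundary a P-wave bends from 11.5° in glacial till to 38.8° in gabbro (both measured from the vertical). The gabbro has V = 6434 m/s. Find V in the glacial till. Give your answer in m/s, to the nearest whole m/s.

Snell's law: sin 11.5°/V₁ = sin 38.8°/V₂.
V₁ = V₂·sin 11.5°/sin 38.8° = 6434 × 0.3182 = 2047.12 m/s.

2047 m/s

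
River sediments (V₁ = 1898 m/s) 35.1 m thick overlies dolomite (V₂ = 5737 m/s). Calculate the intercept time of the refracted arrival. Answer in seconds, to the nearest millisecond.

0.035 s

tᵢ = 2h·√(V₂²−V₁²)/(V₁V₂).
√(V₂²−V₁²) = √(5737²−1898²) = 5413.9 m/s.
tᵢ = 2·35.1·5413.9/(1898·5737) = 0.03490 s.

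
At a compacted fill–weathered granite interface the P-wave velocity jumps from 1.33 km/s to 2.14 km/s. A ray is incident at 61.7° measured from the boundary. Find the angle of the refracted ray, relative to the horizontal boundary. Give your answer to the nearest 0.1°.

Angle from the normal: 90° − 61.7° = 28.3°.
Snell's law: sin θ₂ = (V₂/V₁)·sin θ₁ = (2.14/1.33)·sin 28.3° = 0.7628.
θ₂ = sin⁻¹(0.7628) = 49.71° (from vertical).
From the interface: 90° − 49.71° = 40.29°.

40.3°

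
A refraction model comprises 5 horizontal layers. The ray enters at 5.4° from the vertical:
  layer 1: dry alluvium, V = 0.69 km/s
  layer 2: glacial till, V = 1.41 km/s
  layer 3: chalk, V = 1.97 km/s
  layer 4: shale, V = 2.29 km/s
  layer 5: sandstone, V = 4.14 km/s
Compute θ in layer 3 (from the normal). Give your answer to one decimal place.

15.6°

Ray parameter p = sin 5.4° / 0.69 = 1.3639e-01 s/km.
sin θ_3 = p·V_3 = 1.3639e-01 × 1.97 = 0.2687.
θ_3 = 15.59° from the vertical.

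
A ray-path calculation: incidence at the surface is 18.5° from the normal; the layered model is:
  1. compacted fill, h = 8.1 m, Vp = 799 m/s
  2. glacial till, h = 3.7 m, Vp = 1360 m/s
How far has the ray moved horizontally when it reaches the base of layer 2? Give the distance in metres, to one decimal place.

5.1 m

Apply Snell's law at each interface; in layer i the horizontal offset is hᵢ·tan θᵢ.
Layer 1: θ = 18.50°; offset = 8.1·tan 18.50° = 2.710 m.
Layer 2: sin θ = 1360·sin 18.5°/799 = 0.5401, θ = 32.69°; offset = 3.7·tan 32.69° = 2.374 m.
Σ offsets = 5.085 m.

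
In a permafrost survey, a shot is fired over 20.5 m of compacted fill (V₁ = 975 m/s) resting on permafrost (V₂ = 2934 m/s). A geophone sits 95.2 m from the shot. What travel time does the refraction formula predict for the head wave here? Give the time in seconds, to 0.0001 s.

0.0721 s

θ_c = arcsin(V₁/V₂) = arcsin(975/2934) = 19.41°, cos θ_c = 0.9432.
Intercept time tᵢ = 2h cos θ_c / V₁ = 2·20.5·0.9432/975 = 0.03966 s.
t = x/V₂ + tᵢ = 95.2/2934 + 0.03966 = 0.07211 s.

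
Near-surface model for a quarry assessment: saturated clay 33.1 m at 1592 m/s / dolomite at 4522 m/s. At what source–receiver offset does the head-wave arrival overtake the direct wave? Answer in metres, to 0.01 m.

θ_c = arcsin(1592/4522) = 20.61°, so cos θ_c = 0.9360 and tᵢ = 2h cos θ_c/V₁ = 0.0389 s.
At crossover x/V₁ = x/V₂ + tᵢ ⇒ x = tᵢ/(1/V₁ − 1/V₂) = 0.03892/(6.2814e-04 − 2.2114e-04) = 95.63 m.

95.63 m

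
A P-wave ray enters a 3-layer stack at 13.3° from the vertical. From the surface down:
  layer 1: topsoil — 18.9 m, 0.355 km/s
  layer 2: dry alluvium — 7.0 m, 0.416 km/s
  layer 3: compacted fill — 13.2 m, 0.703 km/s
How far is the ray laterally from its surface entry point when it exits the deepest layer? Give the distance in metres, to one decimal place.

Apply Snell's law at each interface; in layer i the horizontal offset is hᵢ·tan θᵢ.
Layer 1: θ = 13.30°; offset = 18.9·tan 13.30° = 4.468 m.
Layer 2: sin θ = 0.416·sin 13.3°/0.355 = 0.2696, θ = 15.64°; offset = 7.0·tan 15.64° = 1.960 m.
Layer 3: sin θ = 0.703·sin 13.3°/0.355 = 0.4556, θ = 27.10°; offset = 13.2·tan 27.10° = 6.755 m.
Σ offsets = 13.182 m.

13.2 m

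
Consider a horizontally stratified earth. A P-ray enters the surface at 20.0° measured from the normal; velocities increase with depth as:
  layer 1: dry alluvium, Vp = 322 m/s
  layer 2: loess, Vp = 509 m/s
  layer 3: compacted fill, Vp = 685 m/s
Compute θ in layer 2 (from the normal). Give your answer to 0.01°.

Snell's law across each interface conserves sin θ / V, so sin θ_2 = V_2·sin θ₁/V₁.
sin θ_2 = 509 × sin 20.0° / 322 = 0.5406.
θ_2 = arcsin 0.5406 = 32.73°.

32.73°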